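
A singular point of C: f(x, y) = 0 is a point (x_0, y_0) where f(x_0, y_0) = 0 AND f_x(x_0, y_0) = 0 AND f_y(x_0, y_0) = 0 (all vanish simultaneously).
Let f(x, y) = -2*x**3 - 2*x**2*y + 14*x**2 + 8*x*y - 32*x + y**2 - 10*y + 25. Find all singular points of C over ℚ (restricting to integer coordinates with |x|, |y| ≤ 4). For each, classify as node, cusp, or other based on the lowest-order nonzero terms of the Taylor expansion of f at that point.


Singular points: {(2, 1)}; classification: cusp.

Compute partial derivatives:
  f_x = -6*x**2 - 4*x*y + 28*x + 8*y - 32.
  f_y = -2*x**2 + 8*x + 2*y - 10.
Scan x_0 ∈ {−4, ..., 4}. For each x_0, f_y(x_0, y) is a polynomial in y; find its integer roots y ∈ {−4, ..., 4}, then test f_x and f at those candidates.
  x = -4: f_y(-4, y) = 2*y - 74; no integer root y with |y| ≤ 4.
  x = -3: f_y(-3, y) = 2*y - 52; no integer root y with |y| ≤ 4.
  x = -2: f_y(-2, y) = 2*y - 34; no integer root y with |y| ≤ 4.
  x = -1: f_y(-1, y) = 2*y - 20; no integer root y with |y| ≤ 4.
  x = 0: f_y(0, y) = 2*y - 10; no integer root y with |y| ≤ 4.
  x = 1: f_y(1, y) = 2*y - 4; vanishes at y ∈ {2}. (1, 2): f_x = -2 ≠ 0.
  x = 2: f_y(2, y) = 2*y - 2; vanishes at y ∈ {1}. (2, 1): f_x = 0, f = 0 — SINGULAR.
  x = 3: f_y(3, y) = 2*y - 4; vanishes at y ∈ {2}. (3, 2): f_x = -10 ≠ 0.
  x = 4: f_y(4, y) = 2*y - 10; no integer root y with |y| ≤ 4.
Only singular point on the grid: (2, 1).
Classify: substitute x = 2 + u, y = 1 + v and expand: f = -2*u**3 - 2*u**2*v + v**2.
No constant or linear terms (consistent with a singular point). Quadratic part: v**2. Cubic part: -2*u**3 - 2*u**2*v.
The quadratic part v**2 is a perfect square, so there is a single (double) tangent line v = 0, i.e. y = 1. Restricting the cubic part to that line (v = 0) leaves -2*u**3 ≠ 0, so f is not divisible by v and the branch is v² ≈ 2*u**3 to lowest order — this is a cusp.
Classification: cusp.


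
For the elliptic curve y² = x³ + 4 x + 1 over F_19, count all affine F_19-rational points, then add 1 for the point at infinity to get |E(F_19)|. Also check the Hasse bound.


Affine points = {(0, 1), (0, 18), (1, 5), (1, 14), (2, 6), (2, 13), (4, 9), (4, 10), (7, 7), (7, 12), (9, 5), (9, 14), (15, 4), (15, 15), (16, 0), (17, 2), (17, 17)}; affine count = 17; |E(F_19)| = 18.

Discriminant check: Δ ∝ 4a³ + 27b² = 4·4³ + 27·1² = 4·64 + 27·1 ≡ 17 (mod 19). Nonzero ⇒ E is nonsingular.
For each x ∈ F_19, compute rhs = x³ + 4·x + 1 mod 19, then count y ∈ F_19 with y² ≡ rhs.
  x = 0: rhs = 1, matching y values: 1, 18 (2 points).
  x = 1: rhs = 6, matching y values: 5, 14 (2 points).
  x = 2: rhs = 17, matching y values: 6, 13 (2 points).
  x = 3: rhs = 2, matching y values: none (0 points).
  x = 4: rhs = 5, matching y values: 9, 10 (2 points).
  x = 5: rhs = 13, matching y values: none (0 points).
  x = 6: rhs = 13, matching y values: none (0 points).
  x = 7: rhs = 11, matching y values: 7, 12 (2 points).
  x = 8: rhs = 13, matching y values: none (0 points).
  x = 9: rhs = 6, matching y values: 5, 14 (2 points).
  x = 10: rhs = 15, matching y values: none (0 points).
  x = 11: rhs = 8, matching y values: none (0 points).
  x = 12: rhs = 10, matching y values: none (0 points).
  x = 13: rhs = 8, matching y values: none (0 points).
  x = 14: rhs = 8, matching y values: none (0 points).
  x = 15: rhs = 16, matching y values: 4, 15 (2 points).
  x = 16: rhs = 0, matching y values: 0 (1 points).
  x = 17: rhs = 4, matching y values: 2, 17 (2 points).
  x = 18: rhs = 15, matching y values: none (0 points).
Total affine count: 17.
Full point count |E(F_19)| = 17 + 1 = 18.
Hasse bound: |18 − (19+1)| = |-2| = 2 ≤ 2√19 ≈ 8.7178 ✓.


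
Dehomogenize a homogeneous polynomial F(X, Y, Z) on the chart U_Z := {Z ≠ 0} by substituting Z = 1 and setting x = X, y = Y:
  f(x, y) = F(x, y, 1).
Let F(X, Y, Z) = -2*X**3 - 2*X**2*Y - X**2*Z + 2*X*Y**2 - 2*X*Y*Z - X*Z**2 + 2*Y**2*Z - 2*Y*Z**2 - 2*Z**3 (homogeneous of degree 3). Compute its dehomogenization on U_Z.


f(x, y) = -2*x**3 - 2*x**2*y - x**2 + 2*x*y**2 - 2*x*y - x + 2*y**2 - 2*y - 2

On U_Z we set Z = 1. Each monomial c·X^i·Y^j·Z^k in F becomes c·x^i·y^j·1^k = c·x^i·y^j.
Substituting Z = 1: F(X, Y, 1) = -2*x**3 - 2*x**2*y - x**2 + 2*x*y**2 - 2*x*y - x + 2*y**2 - 2*y - 2.
Note: deg(f) ≤ deg(F) = 3; strict inequality happens when F is divisible by Z (lost terms).


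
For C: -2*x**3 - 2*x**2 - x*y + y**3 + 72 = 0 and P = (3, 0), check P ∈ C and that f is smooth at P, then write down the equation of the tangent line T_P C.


Tangent line at P: -66*x - 3*y + 198 = 0.

Step 1: f(3, 0) = 0, so P lies on C.
Step 2: partial derivatives
  f_x(x, y) = -6*x**2 - 4*x - y, f_y(x, y) = -x + 3*y**2.
  f_x(P) = -66, f_y(P) = -3 (gradient nonzero, so P is smooth).
Step 3: tangent line at P: -66·(x − 3) + -3·(y − 0) = 0.
Expanding: -66*x - 3*y + 198 = 0.


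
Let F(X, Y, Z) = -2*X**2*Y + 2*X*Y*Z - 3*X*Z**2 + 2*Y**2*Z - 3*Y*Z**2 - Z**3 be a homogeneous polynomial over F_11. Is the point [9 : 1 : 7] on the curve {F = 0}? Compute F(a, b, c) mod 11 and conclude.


F(9,1,7) ≡ 2 (mod 11); P is NOT on the curve.

Evaluate F(9, 1, 7) term-by-term (mod 11).
  -2*X**2*Y ↦ -2·81·1·1 = -162
  2*X*Y*Z ↦ 2·9·1·7 = 126
  -3*X*Z**2 ↦ -3·9·1·49 = -1323
  2*Y**2*Z ↦ 2·1·1·7 = 14
  -3*Y*Z**2 ↦ -3·1·1·49 = -147
  -Z**3 ↦ -1·1·1·343 = -343
Sum: F(9, 1, 7) = (-162) + (126) + (-1323) + (14) + (-147) + (-343) = -1835.
Reducing mod 11: -1835 ≡ 2 (mod 11).
Since F(a, b, c) ≡ 2 ≠ 0 (mod 11), P does NOT lie on the curve.


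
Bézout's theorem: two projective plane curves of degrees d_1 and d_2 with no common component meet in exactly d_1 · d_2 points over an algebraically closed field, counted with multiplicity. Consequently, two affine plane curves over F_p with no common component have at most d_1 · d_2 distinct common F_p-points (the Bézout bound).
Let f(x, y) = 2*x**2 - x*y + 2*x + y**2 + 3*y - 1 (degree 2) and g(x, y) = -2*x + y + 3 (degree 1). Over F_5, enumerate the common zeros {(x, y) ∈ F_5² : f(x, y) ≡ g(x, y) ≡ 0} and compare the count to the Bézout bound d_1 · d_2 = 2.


Common zeros: ∅; count = 0; Bézout bound = 2.

deg(f) = 2, deg(g) = 1, so Bézout bound = 2.
Scan x ∈ F_5. For each x, list the y ∈ F_5 with f(x, y) ≡ 0 and those with g(x, y) ≡ 0 (mod 5); the common zeros in that column are the intersection.
  x = 0: f ≡ 0 at y ∈ ∅; g ≡ 0 at y ∈ {2}; common: ∅.
  x = 1: f ≡ 0 at y ∈ ∅; g ≡ 0 at y ∈ {4}; common: ∅.
  x = 2: f ≡ 0 at y ∈ ∅; g ≡ 0 at y ∈ {1}; common: ∅.
  x = 3: f ≡ 0 at y ∈ ∅; g ≡ 0 at y ∈ {3}; common: ∅.
  x = 4: f ≡ 0 at y ∈ {3}; g ≡ 0 at y ∈ {0}; common: ∅.
Collecting: common zeros = ∅, so the count is 0.
Comparison with the Bézout bound: 0 ≤ 2 = deg(f)·deg(g), as expected for curves with no common component (the affine F_5-count falls short of the bound because intersections may lie at infinity, over extension fields, or carry multiplicity).


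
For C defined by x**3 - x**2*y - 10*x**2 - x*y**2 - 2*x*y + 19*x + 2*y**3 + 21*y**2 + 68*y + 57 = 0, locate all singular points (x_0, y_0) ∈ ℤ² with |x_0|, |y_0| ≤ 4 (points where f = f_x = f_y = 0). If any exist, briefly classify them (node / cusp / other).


Singular points: {(2, -3)}; classification: node.

Compute partial derivatives:
  f_x = 3*x**2 - 2*x*y - 20*x - y**2 - 2*y + 19.
  f_y = -x**2 - 2*x*y - 2*x + 6*y**2 + 42*y + 68.
Scan x_0 ∈ {−4, ..., 4}. For each x_0, f_y(x_0, y) is a polynomial in y; find its integer roots y ∈ {−4, ..., 4}, then test f_x and f at those candidates.
  x = -4: f_y(-4, y) = 6*y**2 + 50*y + 60; no integer root y with |y| ≤ 4.
  x = -3: f_y(-3, y) = 6*y**2 + 48*y + 65; no integer root y with |y| ≤ 4.
  x = -2: f_y(-2, y) = 6*y**2 + 46*y + 68; vanishes at y ∈ {-2}. (-2, -2): f_x = 63 ≠ 0.
  x = -1: f_y(-1, y) = 6*y**2 + 44*y + 69; no integer root y with |y| ≤ 4.
  x = 0: f_y(0, y) = 6*y**2 + 42*y + 68; no integer root y with |y| ≤ 4.
  x = 1: f_y(1, y) = 6*y**2 + 40*y + 65; no integer root y with |y| ≤ 4.
  x = 2: f_y(2, y) = 6*y**2 + 38*y + 60; vanishes at y ∈ {-3}. (2, -3): f_x = 0, f = 0 — SINGULAR.
  x = 3: f_y(3, y) = 6*y**2 + 36*y + 53; no integer root y with |y| ≤ 4.
  x = 4: f_y(4, y) = 6*y**2 + 34*y + 44; vanishes at y ∈ {-2}. (4, -2): f_x = 3 ≠ 0.
Only singular point on the grid: (2, -3).
Classify: substitute x = 2 + u, y = -3 + v and expand: f = u**3 - u**2*v - u**2 - u*v**2 + 2*v**3 + v**2.
No constant or linear terms (consistent with a singular point). Quadratic part: -u**2 + v**2. Cubic part: u**3 - u**2*v - u*v**2 + 2*v**3.
The quadratic part v**2 - u**2 = (v − u)(v + u) splits into two distinct linear factors, so there are two distinct tangent lines y − -3 = ±(x − 2) — this is a node (ordinary double point).
Classification: node.


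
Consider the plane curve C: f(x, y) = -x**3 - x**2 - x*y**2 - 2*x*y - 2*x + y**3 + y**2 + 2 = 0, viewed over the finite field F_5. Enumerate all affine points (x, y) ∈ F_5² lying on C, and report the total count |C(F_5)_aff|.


Affine F_5-points: {(3, 0), (4, 3)}; count = 2.

For each of the 25 pairs (x, y) ∈ F_5², evaluate f(x, y) mod 5. Record the zeros.
  x = 0: [0↦2, 1↦4, 2↦4, 3↦3, 4↦2]  zeros at y ∈ ∅
  x = 1: [0↦3, 1↦2, 2↦2, 3↦4, 4↦4]  zeros at y ∈ ∅
  x = 2: [0↦1, 1↦2, 2↦2, 3↦2, 4↦3]  zeros at y ∈ ∅
  x = 3: [0↦0, 1↦3, 2↦3, 3↦1, 4↦3]  zeros at y ∈ {0}
  x = 4: [0↦4, 1↦4, 2↦4, 3↦0, 4↦3]  zeros at y ∈ {3}
Collecting zeros: affine points = {(3, 0), (4, 3)}.
Total count |C(F_5)_aff| = 2.


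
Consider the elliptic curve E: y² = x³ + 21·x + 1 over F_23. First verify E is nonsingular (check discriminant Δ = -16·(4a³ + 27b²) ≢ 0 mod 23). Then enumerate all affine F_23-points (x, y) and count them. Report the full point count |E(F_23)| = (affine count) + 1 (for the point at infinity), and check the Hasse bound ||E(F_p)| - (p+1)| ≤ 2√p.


Affine points = {(0, 1), (0, 22), (1, 0), (5, 1), (5, 22), (7, 10), (7, 13), (12, 7), (12, 16), (14, 7), (14, 16), (17, 2), (17, 21), (18, 1), (18, 22), (20, 7), (20, 16), (22, 5), (22, 18)}; affine count = 19; |E(F_23)| = 20.

Discriminant check: Δ ∝ 4a³ + 27b² = 4·21³ + 27·1² = 4·9261 + 27·1 ≡ 18 (mod 23). Nonzero ⇒ E is nonsingular.
For each x ∈ F_23, compute rhs = x³ + 21·x + 1 mod 23, then count y ∈ F_23 with y² ≡ rhs.
  x = 0: rhs = 1, matching y values: 1, 22 (2 points).
  x = 1: rhs = 0, matching y values: 0 (1 points).
  x = 2: rhs = 5, matching y values: none (0 points).
  x = 3: rhs = 22, matching y values: none (0 points).
  x = 4: rhs = 11, matching y values: none (0 points).
  x = 5: rhs = 1, matching y values: 1, 22 (2 points).
  x = 6: rhs = 21, matching y values: none (0 points).
  x = 7: rhs = 8, matching y values: 10, 13 (2 points).
  x = 8: rhs = 14, matching y values: none (0 points).
  x = 9: rhs = 22, matching y values: none (0 points).
  x = 10: rhs = 15, matching y values: none (0 points).
  x = 11: rhs = 22, matching y values: none (0 points).
  x = 12: rhs = 3, matching y values: 7, 16 (2 points).
  x = 13: rhs = 10, matching y values: none (0 points).
  x = 14: rhs = 3, matching y values: 7, 16 (2 points).
  x = 15: rhs = 11, matching y values: none (0 points).
  x = 16: rhs = 17, matching y values: none (0 points).
  x = 17: rhs = 4, matching y values: 2, 21 (2 points).
  x = 18: rhs = 1, matching y values: 1, 22 (2 points).
  x = 19: rhs = 14, matching y values: none (0 points).
  x = 20: rhs = 3, matching y values: 7, 16 (2 points).
  x = 21: rhs = 20, matching y values: none (0 points).
  x = 22: rhs = 2, matching y values: 5, 18 (2 points).
Total affine count: 19.
Full point count |E(F_23)| = 19 + 1 = 20.
Hasse bound: |20 − (23+1)| = |-4| = 4 ≤ 2√23 ≈ 9.5917 ✓.


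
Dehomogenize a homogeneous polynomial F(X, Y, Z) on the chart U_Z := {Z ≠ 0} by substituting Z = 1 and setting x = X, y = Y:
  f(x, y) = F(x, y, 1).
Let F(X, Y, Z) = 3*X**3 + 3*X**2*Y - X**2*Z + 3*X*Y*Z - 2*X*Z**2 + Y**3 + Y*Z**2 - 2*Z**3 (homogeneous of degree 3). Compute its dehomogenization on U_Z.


f(x, y) = 3*x**3 + 3*x**2*y - x**2 + 3*x*y - 2*x + y**3 + y - 2

On U_Z we set Z = 1. Each monomial c·X^i·Y^j·Z^k in F becomes c·x^i·y^j·1^k = c·x^i·y^j.
Substituting Z = 1: F(X, Y, 1) = 3*x**3 + 3*x**2*y - x**2 + 3*x*y - 2*x + y**3 + y - 2.
Note: deg(f) ≤ deg(F) = 3; strict inequality happens when F is divisible by Z (lost terms).


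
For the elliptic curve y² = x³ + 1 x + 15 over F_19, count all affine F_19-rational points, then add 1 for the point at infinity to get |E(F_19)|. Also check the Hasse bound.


Affine points = {(1, 6), (1, 13), (2, 5), (2, 14), (3, 8), (3, 11), (4, 8), (4, 11), (6, 3), (6, 16), (7, 2), (7, 17), (12, 8), (12, 11), (15, 2), (15, 17), (16, 2), (16, 17), (17, 9), (17, 10)}; affine count = 20; |E(F_19)| = 21.

Discriminant check: Δ ∝ 4a³ + 27b² = 4·1³ + 27·15² = 4·1 + 27·225 ≡ 18 (mod 19). Nonzero ⇒ E is nonsingular.
For each x ∈ F_19, compute rhs = x³ + 1·x + 15 mod 19, then count y ∈ F_19 with y² ≡ rhs.
  x = 0: rhs = 15, matching y values: none (0 points).
  x = 1: rhs = 17, matching y values: 6, 13 (2 points).
  x = 2: rhs = 6, matching y values: 5, 14 (2 points).
  x = 3: rhs = 7, matching y values: 8, 11 (2 points).
  x = 4: rhs = 7, matching y values: 8, 11 (2 points).
  x = 5: rhs = 12, matching y values: none (0 points).
  x = 6: rhs = 9, matching y values: 3, 16 (2 points).
  x = 7: rhs = 4, matching y values: 2, 17 (2 points).
  x = 8: rhs = 3, matching y values: none (0 points).
  x = 9: rhs = 12, matching y values: none (0 points).
  x = 10: rhs = 18, matching y values: none (0 points).
  x = 11: rhs = 8, matching y values: none (0 points).
  x = 12: rhs = 7, matching y values: 8, 11 (2 points).
  x = 13: rhs = 2, matching y values: none (0 points).
  x = 14: rhs = 18, matching y values: none (0 points).
  x = 15: rhs = 4, matching y values: 2, 17 (2 points).
  x = 16: rhs = 4, matching y values: 2, 17 (2 points).
  x = 17: rhs = 5, matching y values: 9, 10 (2 points).
  x = 18: rhs = 13, matching y values: none (0 points).
Total affine count: 20.
Full point count |E(F_19)| = 20 + 1 = 21.
Hasse bound: |21 − (19+1)| = |1| = 1 ≤ 2√19 ≈ 8.7178 ✓.


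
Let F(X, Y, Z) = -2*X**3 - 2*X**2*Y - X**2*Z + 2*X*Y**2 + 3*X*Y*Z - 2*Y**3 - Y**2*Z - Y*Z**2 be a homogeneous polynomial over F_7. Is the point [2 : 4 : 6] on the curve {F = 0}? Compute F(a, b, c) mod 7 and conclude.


F(2,4,6) ≡ 6 (mod 7); P is NOT on the curve.

Evaluate F(2, 4, 6) term-by-term (mod 7).
  -2*X**3 ↦ -2·8·1·1 = -16
  -2*X**2*Y ↦ -2·4·4·1 = -32
  -X**2*Z ↦ -1·4·1·6 = -24
  2*X*Y**2 ↦ 2·2·16·1 = 64
  3*X*Y*Z ↦ 3·2·4·6 = 144
  -2*Y**3 ↦ -2·1·64·1 = -128
  -Y**2*Z ↦ -1·1·16·6 = -96
  -Y*Z**2 ↦ -1·1·4·36 = -144
Sum: F(2, 4, 6) = (-16) + (-32) + (-24) + (64) + (144) + (-128) + (-96) + (-144) = -232.
Reducing mod 7: -232 ≡ 6 (mod 7).
Since F(a, b, c) ≡ 6 ≠ 0 (mod 7), P does NOT lie on the curve.


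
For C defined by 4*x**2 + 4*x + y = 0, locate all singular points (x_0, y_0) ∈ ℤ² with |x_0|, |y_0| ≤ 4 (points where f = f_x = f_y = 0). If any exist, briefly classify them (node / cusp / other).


No singular points in the scanned grid; C is smooth there.

Compute partial derivatives:
  f_x = 8*x + 4.
  f_y = 1.
f_y = 1 is a nonzero constant, so f_y never vanishes: no point (x, y) can satisfy f = f_x = f_y = 0. In particular no (x, y) ∈ {−4, ..., 4}² is singular; the curve is smooth.


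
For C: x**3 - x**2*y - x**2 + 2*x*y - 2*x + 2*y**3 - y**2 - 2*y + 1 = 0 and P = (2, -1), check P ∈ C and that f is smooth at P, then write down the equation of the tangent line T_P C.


Tangent line at P: 8*x + 6*y - 10 = 0.

Step 1: f(2, -1) = 0, so P lies on C.
Step 2: partial derivatives
  f_x(x, y) = 3*x**2 - 2*x*y - 2*x + 2*y - 2, f_y(x, y) = -x**2 + 2*x + 6*y**2 - 2*y - 2.
  f_x(P) = 8, f_y(P) = 6 (gradient nonzero, so P is smooth).
Step 3: tangent line at P: 8·(x − 2) + 6·(y − -1) = 0.
Expanding: 8*x + 6*y - 10 = 0.


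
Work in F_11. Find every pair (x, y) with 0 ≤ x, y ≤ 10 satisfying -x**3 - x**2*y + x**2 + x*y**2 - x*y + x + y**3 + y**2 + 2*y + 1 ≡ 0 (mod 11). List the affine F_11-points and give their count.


Affine F_11-points: {(0, 7), (2, 2), (2, 8), (2, 9), (3, 6), (4, 1), (5, 9), (6, 6), (7, 0), (7, 5), (7, 9), (8, 6), (9, 0), (9, 1)}; count = 14.

For each of the 121 pairs (x, y) ∈ F_11², evaluate f(x, y) mod 11. Record the zeros.
  x = 0: [0↦1, 1↦5, 2↦6, 3↦10, 4↦1, 5↦7, 6↦1, 7↦0, 8↦10, 9↦4, 10↦10]  zeros at y ∈ {7}
  x = 1: [0↦2, 1↦5, 2↦7, 3↦3, 4↦10, 5↦1, 6↦4, 7↦3, 8↦4, 9↦2, 10↦3]  zeros at y ∈ ∅
  x = 2: [0↦10, 1↦10, 2↦0, 3↦8, 4↦7, 5↦3, 6↦2, 7↦10, 8↦0, 9↦0, 10↦5]  zeros at y ∈ {2, 8, 9}
  x = 3: [0↦8, 1↦3, 2↦1, 3↦8, 4↦8, 5↦7, 6↦0, 7↦4, 8↦3, 9↦3, 10↦10]  zeros at y ∈ {6}
  x = 4: [0↦1, 1↦0, 2↦4, 3↦8, 4↦7, 5↦7, 6↦3, 7↦1, 8↦7, 9↦5, 10↦1]  zeros at y ∈ {1}
  x = 5: [0↦5, 1↦6, 2↦3, 3↦2, 4↦9, 5↦8, 6↦5, 7↦6, 8↦6, 9↦0, 10↦5]  zeros at y ∈ {9}
  x = 6: [0↦3, 1↦4, 2↦3, 3↦6, 4↦8, 5↦4, 6↦0, 7↦2, 8↦5, 9↦4, 10↦5]  zeros at y ∈ {6}
  x = 7: [0↦0, 1↦10, 2↦9, 3↦3, 4↦9, 5↦0, 6↦4, 7↦5, 8↦9, 9↦0, 10↦6]  zeros at y ∈ {0, 5, 9}
  x = 8: [0↦1, 1↦7, 2↦4, 3↦9, 4↦6, 5↦1, 6↦0, 7↦9, 8↦1, 9↦4, 10↦2]  zeros at y ∈ {6}
  x = 9: [0↦0, 1↦0, 2↦4, 3↦7, 4↦4, 5↦1, 6↦4, 7↦8, 8↦8, 9↦10, 10↦9]  zeros at y ∈ {0, 1}
  x = 10: [0↦2, 1↦5, 2↦3, 3↦2, 4↦8, 5↦5, 6↦10, 7↦7, 8↦2, 9↦1, 10↦10]  zeros at y ∈ ∅
Collecting zeros: affine points = {(0, 7), (2, 2), (2, 8), (2, 9), (3, 6), (4, 1), (5, 9), (6, 6), (7, 0), (7, 5), (7, 9), (8, 6), (9, 0), (9, 1)}.
Total count |C(F_11)_aff| = 14.


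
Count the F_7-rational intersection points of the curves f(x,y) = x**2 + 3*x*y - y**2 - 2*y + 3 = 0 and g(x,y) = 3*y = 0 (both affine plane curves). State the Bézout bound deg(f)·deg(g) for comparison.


Common zeros: {(2, 0), (5, 0)}; count = 2; Bézout bound = 2.

deg(f) = 2, deg(g) = 1, so Bézout bound = 2.
Scan x ∈ F_7. For each x, list the y ∈ F_7 with f(x, y) ≡ 0 and those with g(x, y) ≡ 0 (mod 7); the common zeros in that column are the intersection.
  x = 0: f ≡ 0 at y ∈ {1, 4}; g ≡ 0 at y ∈ {0}; common: ∅.
  x = 1: f ≡ 0 at y ∈ ∅; g ≡ 0 at y ∈ {0}; common: ∅.
  x = 2: f ≡ 0 at y ∈ {0, 4}; g ≡ 0 at y ∈ {0}; common: {0}.
  x = 3: f ≡ 0 at y ∈ ∅; g ≡ 0 at y ∈ {0}; common: ∅.
  x = 4: f ≡ 0 at y ∈ {1, 2}; g ≡ 0 at y ∈ {0}; common: ∅.
  x = 5: f ≡ 0 at y ∈ {0, 6}; g ≡ 0 at y ∈ {0}; common: {0}.
  x = 6: f ≡ 0 at y ∈ ∅; g ≡ 0 at y ∈ {0}; common: ∅.
Collecting: common zeros = {(2, 0), (5, 0)}, so the count is 2.
Comparison with the Bézout bound: 2 ≤ 2 = deg(f)·deg(g), as expected for curves with no common component (the bound is attained).


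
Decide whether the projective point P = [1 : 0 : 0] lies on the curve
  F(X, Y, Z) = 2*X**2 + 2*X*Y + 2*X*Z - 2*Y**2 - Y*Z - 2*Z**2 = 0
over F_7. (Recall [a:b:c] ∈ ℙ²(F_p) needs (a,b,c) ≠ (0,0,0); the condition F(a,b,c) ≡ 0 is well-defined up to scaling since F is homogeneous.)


F(1,0,0) ≡ 2 (mod 7); P is NOT on the curve.

Evaluate F(1, 0, 0) term-by-term (mod 7).
  2*X**2 ↦ 2·1·1·1 = 2
  2*X*Y ↦ 2·1·0·1 = 0
  2*X*Z ↦ 2·1·1·0 = 0
  -2*Y**2 ↦ -2·1·0·1 = 0
  -Y*Z ↦ -1·1·0·0 = 0
  -2*Z**2 ↦ -2·1·1·0 = 0
Sum: F(1, 0, 0) = (2) + (0) + (0) + (0) + (0) + (0) = 2.
Reducing mod 7: 2 ≡ 2 (mod 7).
Since F(a, b, c) ≡ 2 ≠ 0 (mod 7), P does NOT lie on the curve.


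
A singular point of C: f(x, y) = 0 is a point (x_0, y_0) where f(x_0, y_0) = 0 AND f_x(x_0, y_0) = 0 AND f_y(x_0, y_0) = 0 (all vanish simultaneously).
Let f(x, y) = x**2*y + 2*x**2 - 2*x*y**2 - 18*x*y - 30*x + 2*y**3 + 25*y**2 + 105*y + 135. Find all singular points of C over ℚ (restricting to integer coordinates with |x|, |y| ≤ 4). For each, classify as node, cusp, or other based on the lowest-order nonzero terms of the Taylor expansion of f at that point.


Singular points: {(3, -3)}; classification: node.

Compute partial derivatives:
  f_x = 2*x*y + 4*x - 2*y**2 - 18*y - 30.
  f_y = x**2 - 4*x*y - 18*x + 6*y**2 + 50*y + 105.
Scan x_0 ∈ {−4, ..., 4}. For each x_0, f_y(x_0, y) is a polynomial in y; find its integer roots y ∈ {−4, ..., 4}, then test f_x and f at those candidates.
  x = -4: f_y(-4, y) = 6*y**2 + 66*y + 193; no integer root y with |y| ≤ 4.
  x = -3: f_y(-3, y) = 6*y**2 + 62*y + 168; no integer root y with |y| ≤ 4.
  x = -2: f_y(-2, y) = 6*y**2 + 58*y + 145; no integer root y with |y| ≤ 4.
  x = -1: f_y(-1, y) = 6*y**2 + 54*y + 124; no integer root y with |y| ≤ 4.
  x = 0: f_y(0, y) = 6*y**2 + 50*y + 105; no integer root y with |y| ≤ 4.
  x = 1: f_y(1, y) = 6*y**2 + 46*y + 88; vanishes at y ∈ {-4}. (1, -4): f_x = 6 ≠ 0.
  x = 2: f_y(2, y) = 6*y**2 + 42*y + 73; no integer root y with |y| ≤ 4.
  x = 3: f_y(3, y) = 6*y**2 + 38*y + 60; vanishes at y ∈ {-3}. (3, -3): f_x = 0, f = 0 — SINGULAR.
  x = 4: f_y(4, y) = 6*y**2 + 34*y + 49; no integer root y with |y| ≤ 4.
Only singular point on the grid: (3, -3).
Classify: substitute x = 3 + u, y = -3 + v and expand: f = u**2*v - u**2 - 2*u*v**2 + 2*v**3 + v**2.
No constant or linear terms (consistent with a singular point). Quadratic part: -u**2 + v**2. Cubic part: u**2*v - 2*u*v**2 + 2*v**3.
The quadratic part v**2 - u**2 = (v − u)(v + u) splits into two distinct linear factors, so there are two distinct tangent lines y − -3 = ±(x − 3) — this is a node (ordinary double point).
Classification: node.


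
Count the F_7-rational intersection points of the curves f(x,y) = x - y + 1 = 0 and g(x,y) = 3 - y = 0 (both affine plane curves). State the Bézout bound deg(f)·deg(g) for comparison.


Common zeros: {(2, 3)}; count = 1; Bézout bound = 1.

deg(f) = 1, deg(g) = 1, so Bézout bound = 1.
Scan x ∈ F_7. For each x, list the y ∈ F_7 with f(x, y) ≡ 0 and those with g(x, y) ≡ 0 (mod 7); the common zeros in that column are the intersection.
  x = 0: f ≡ 0 at y ∈ {1}; g ≡ 0 at y ∈ {3}; common: ∅.
  x = 1: f ≡ 0 at y ∈ {2}; g ≡ 0 at y ∈ {3}; common: ∅.
  x = 2: f ≡ 0 at y ∈ {3}; g ≡ 0 at y ∈ {3}; common: {3}.
  x = 3: f ≡ 0 at y ∈ {4}; g ≡ 0 at y ∈ {3}; common: ∅.
  x = 4: f ≡ 0 at y ∈ {5}; g ≡ 0 at y ∈ {3}; common: ∅.
  x = 5: f ≡ 0 at y ∈ {6}; g ≡ 0 at y ∈ {3}; common: ∅.
  x = 6: f ≡ 0 at y ∈ {0}; g ≡ 0 at y ∈ {3}; common: ∅.
Collecting: common zeros = {(2, 3)}, so the count is 1.
Comparison with the Bézout bound: 1 ≤ 1 = deg(f)·deg(g), as expected for curves with no common component (the bound is attained).


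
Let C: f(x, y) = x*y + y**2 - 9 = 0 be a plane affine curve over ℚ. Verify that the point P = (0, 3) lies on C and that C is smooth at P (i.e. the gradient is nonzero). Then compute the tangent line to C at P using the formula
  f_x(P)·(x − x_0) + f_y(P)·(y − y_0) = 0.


Tangent line at P: 3*x + 6*y - 18 = 0.

Step 1: f(0, 3) = 0, so P lies on C.
Step 2: partial derivatives
  f_x(x, y) = y, f_y(x, y) = x + 2*y.
  f_x(P) = 3, f_y(P) = 6 (gradient nonzero, so P is smooth).
Step 3: tangent line at P: 3·(x − 0) + 6·(y − 3) = 0.
Expanding: 3*x + 6*y - 18 = 0.


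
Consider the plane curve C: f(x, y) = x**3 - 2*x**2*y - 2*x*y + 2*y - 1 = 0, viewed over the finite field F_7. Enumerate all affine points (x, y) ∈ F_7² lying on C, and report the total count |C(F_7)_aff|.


Affine F_7-points: {(0, 4), (1, 0), (2, 0), (3, 5), (4, 0), (5, 6), (6, 1)}; count = 7.

For each of the 49 pairs (x, y) ∈ F_7², evaluate f(x, y) mod 7. Record the zeros.
  x = 0: [0↦6, 1↦1, 2↦3, 3↦5, 4↦0, 5↦2, 6↦4]  zeros at y ∈ {4}
  x = 1: [0↦0, 1↦5, 2↦3, 3↦1, 4↦6, 5↦4, 6↦2]  zeros at y ∈ {0}
  x = 2: [0↦0, 1↦4, 2↦1, 3↦5, 4↦2, 5↦6, 6↦3]  zeros at y ∈ {0}
  x = 3: [0↦5, 1↦4, 2↦3, 3↦2, 4↦1, 5↦0, 6↦6]  zeros at y ∈ {5}
  x = 4: [0↦0, 1↦4, 2↦1, 3↦5, 4↦2, 5↦6, 6↦3]  zeros at y ∈ {0}
  x = 5: [0↦5, 1↦3, 2↦1, 3↦6, 4↦4, 5↦2, 6↦0]  zeros at y ∈ {6}
  x = 6: [0↦5, 1↦0, 2↦2, 3↦4, 4↦6, 5↦1, 6↦3]  zeros at y ∈ {1}
Collecting zeros: affine points = {(0, 4), (1, 0), (2, 0), (3, 5), (4, 0), (5, 6), (6, 1)}.
Total count |C(F_7)_aff| = 7.


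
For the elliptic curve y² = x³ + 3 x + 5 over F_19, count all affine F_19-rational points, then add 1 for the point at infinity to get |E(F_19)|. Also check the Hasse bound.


Affine points = {(0, 9), (0, 10), (1, 3), (1, 16), (2, 0), (4, 9), (4, 10), (6, 7), (6, 12), (8, 3), (8, 16), (9, 1), (9, 18), (10, 3), (10, 16), (11, 1), (11, 18), (14, 6), (14, 13), (15, 9), (15, 10), (16, 8), (16, 11), (18, 1), (18, 18)}; affine count = 25; |E(F_19)| = 26.

Discriminant check: Δ ∝ 4a³ + 27b² = 4·3³ + 27·5² = 4·27 + 27·25 ≡ 4 (mod 19). Nonzero ⇒ E is nonsingular.
For each x ∈ F_19, compute rhs = x³ + 3·x + 5 mod 19, then count y ∈ F_19 with y² ≡ rhs.
  x = 0: rhs = 5, matching y values: 9, 10 (2 points).
  x = 1: rhs = 9, matching y values: 3, 16 (2 points).
  x = 2: rhs = 0, matching y values: 0 (1 points).
  x = 3: rhs = 3, matching y values: none (0 points).
  x = 4: rhs = 5, matching y values: 9, 10 (2 points).
  x = 5: rhs = 12, matching y values: none (0 points).
  x = 6: rhs = 11, matching y values: 7, 12 (2 points).
  x = 7: rhs = 8, matching y values: none (0 points).
  x = 8: rhs = 9, matching y values: 3, 16 (2 points).
  x = 9: rhs = 1, matching y values: 1, 18 (2 points).
  x = 10: rhs = 9, matching y values: 3, 16 (2 points).
  x = 11: rhs = 1, matching y values: 1, 18 (2 points).
  x = 12: rhs = 2, matching y values: none (0 points).
  x = 13: rhs = 18, matching y values: none (0 points).
  x = 14: rhs = 17, matching y values: 6, 13 (2 points).
  x = 15: rhs = 5, matching y values: 9, 10 (2 points).
  x = 16: rhs = 7, matching y values: 8, 11 (2 points).
  x = 17: rhs = 10, matching y values: none (0 points).
  x = 18: rhs = 1, matching y values: 1, 18 (2 points).
Total affine count: 25.
Full point count |E(F_19)| = 25 + 1 = 26.
Hasse bound: |26 − (19+1)| = |6| = 6 ≤ 2√19 ≈ 8.7178 ✓.


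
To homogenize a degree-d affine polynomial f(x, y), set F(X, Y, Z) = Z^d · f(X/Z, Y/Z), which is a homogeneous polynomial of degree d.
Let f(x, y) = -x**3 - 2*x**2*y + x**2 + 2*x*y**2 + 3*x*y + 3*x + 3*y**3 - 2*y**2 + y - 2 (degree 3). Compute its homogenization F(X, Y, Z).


F(X, Y, Z) = -X**3 - 2*X**2*Y + X**2*Z + 2*X*Y**2 + 3*X*Y*Z + 3*X*Z**2 + 3*Y**3 - 2*Y**2*Z + Y*Z**2 - 2*Z**3

deg(f) = 3.
Substitute x = X/Z, y = Y/Z into f, then multiply by Z^3.
  monomial -1·x^3·y^0 ↦ -1·X^3·Y^0·Z^0.
  monomial -2·x^2·y^1 ↦ -2·X^2·Y^1·Z^0.
  monomial 1·x^2·y^0 ↦ 1·X^2·Y^0·Z^1.
  monomial 2·x^1·y^2 ↦ 2·X^1·Y^2·Z^0.
  monomial 3·x^1·y^1 ↦ 3·X^1·Y^1·Z^1.
  monomial 3·x^1·y^0 ↦ 3·X^1·Y^0·Z^2.
  monomial 3·x^0·y^3 ↦ 3·X^0·Y^3·Z^0.
  monomial -2·x^0·y^2 ↦ -2·X^0·Y^2·Z^1.
  monomial 1·x^0·y^1 ↦ 1·X^0·Y^1·Z^2.
  monomial -2·x^0·y^0 ↦ -2·X^0·Y^0·Z^3.
Collecting: F(X, Y, Z) = -X**3 - 2*X**2*Y + X**2*Z + 2*X*Y**2 + 3*X*Y*Z + 3*X*Z**2 + 3*Y**3 - 2*Y**2*Z + Y*Z**2 - 2*Z**3.


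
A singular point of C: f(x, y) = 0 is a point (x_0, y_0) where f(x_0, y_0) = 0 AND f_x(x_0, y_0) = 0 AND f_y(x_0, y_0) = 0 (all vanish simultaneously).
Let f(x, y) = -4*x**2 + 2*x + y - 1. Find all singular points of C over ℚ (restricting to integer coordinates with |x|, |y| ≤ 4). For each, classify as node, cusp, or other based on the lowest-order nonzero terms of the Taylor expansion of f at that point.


No singular points in the scanned grid; C is smooth there.

Compute partial derivatives:
  f_x = 2 - 8*x.
  f_y = 1.
f_y = 1 is a nonzero constant, so f_y never vanishes: no point (x, y) can satisfy f = f_x = f_y = 0. In particular no (x, y) ∈ {−4, ..., 4}² is singular; the curve is smooth.


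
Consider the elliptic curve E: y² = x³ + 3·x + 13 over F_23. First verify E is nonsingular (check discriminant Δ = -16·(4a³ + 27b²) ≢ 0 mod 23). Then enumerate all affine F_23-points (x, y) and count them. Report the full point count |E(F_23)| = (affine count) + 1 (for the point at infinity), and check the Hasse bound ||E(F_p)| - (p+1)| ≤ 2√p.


Affine points = {(0, 6), (0, 17), (2, 2), (2, 21), (3, 7), (3, 16), (7, 3), (7, 20), (10, 10), (10, 13), (12, 11), (12, 12), (13, 8), (13, 15), (14, 4), (14, 19), (15, 11), (15, 12), (17, 3), (17, 20), (19, 11), (19, 12), (20, 0), (22, 3), (22, 20)}; affine count = 25; |E(F_23)| = 26.

Discriminant check: Δ ∝ 4a³ + 27b² = 4·3³ + 27·13² = 4·27 + 27·169 ≡ 2 (mod 23). Nonzero ⇒ E is nonsingular.
For each x ∈ F_23, compute rhs = x³ + 3·x + 13 mod 23, then count y ∈ F_23 with y² ≡ rhs.
  x = 0: rhs = 13, matching y values: 6, 17 (2 points).
  x = 1: rhs = 17, matching y values: none (0 points).
  x = 2: rhs = 4, matching y values: 2, 21 (2 points).
  x = 3: rhs = 3, matching y values: 7, 16 (2 points).
  x = 4: rhs = 20, matching y values: none (0 points).
  x = 5: rhs = 15, matching y values: none (0 points).
  x = 6: rhs = 17, matching y values: none (0 points).
  x = 7: rhs = 9, matching y values: 3, 20 (2 points).
  x = 8: rhs = 20, matching y values: none (0 points).
  x = 9: rhs = 10, matching y values: none (0 points).
  x = 10: rhs = 8, matching y values: 10, 13 (2 points).
  x = 11: rhs = 20, matching y values: none (0 points).
  x = 12: rhs = 6, matching y values: 11, 12 (2 points).
  x = 13: rhs = 18, matching y values: 8, 15 (2 points).
  x = 14: rhs = 16, matching y values: 4, 19 (2 points).
  x = 15: rhs = 6, matching y values: 11, 12 (2 points).
  x = 16: rhs = 17, matching y values: none (0 points).
  x = 17: rhs = 9, matching y values: 3, 20 (2 points).
  x = 18: rhs = 11, matching y values: none (0 points).
  x = 19: rhs = 6, matching y values: 11, 12 (2 points).
  x = 20: rhs = 0, matching y values: 0 (1 points).
  x = 21: rhs = 22, matching y values: none (0 points).
  x = 22: rhs = 9, matching y values: 3, 20 (2 points).
Total affine count: 25.
Full point count |E(F_23)| = 25 + 1 = 26.
Hasse bound: |26 − (23+1)| = |2| = 2 ≤ 2√23 ≈ 9.5917 ✓.


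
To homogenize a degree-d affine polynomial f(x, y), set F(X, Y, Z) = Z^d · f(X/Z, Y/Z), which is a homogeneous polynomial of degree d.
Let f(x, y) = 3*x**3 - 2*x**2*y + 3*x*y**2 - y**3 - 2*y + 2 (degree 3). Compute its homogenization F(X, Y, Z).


F(X, Y, Z) = 3*X**3 - 2*X**2*Y + 3*X*Y**2 - Y**3 - 2*Y*Z**2 + 2*Z**3

deg(f) = 3.
Substitute x = X/Z, y = Y/Z into f, then multiply by Z^3.
  monomial 3·x^3·y^0 ↦ 3·X^3·Y^0·Z^0.
  monomial -2·x^2·y^1 ↦ -2·X^2·Y^1·Z^0.
  monomial 3·x^1·y^2 ↦ 3·X^1·Y^2·Z^0.
  monomial -1·x^0·y^3 ↦ -1·X^0·Y^3·Z^0.
  monomial -2·x^0·y^1 ↦ -2·X^0·Y^1·Z^2.
  monomial 2·x^0·y^0 ↦ 2·X^0·Y^0·Z^3.
Collecting: F(X, Y, Z) = 3*X**3 - 2*X**2*Y + 3*X*Y**2 - Y**3 - 2*Y*Z**2 + 2*Z**3.


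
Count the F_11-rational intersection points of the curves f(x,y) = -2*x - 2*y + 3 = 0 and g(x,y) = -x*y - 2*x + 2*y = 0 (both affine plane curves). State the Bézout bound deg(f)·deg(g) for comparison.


Common zeros: ∅; count = 0; Bézout bound = 2.

deg(f) = 1, deg(g) = 2, so Bézout bound = 2.
Scan x ∈ F_11. For each x, list the y ∈ F_11 with f(x, y) ≡ 0 and those with g(x, y) ≡ 0 (mod 11); the common zeros in that column are the intersection.
  x = 0: f ≡ 0 at y ∈ {7}; g ≡ 0 at y ∈ {0}; common: ∅.
  x = 1: f ≡ 0 at y ∈ {6}; g ≡ 0 at y ∈ {2}; common: ∅.
  x = 2: f ≡ 0 at y ∈ {5}; g ≡ 0 at y ∈ ∅; common: ∅.
  x = 3: f ≡ 0 at y ∈ {4}; g ≡ 0 at y ∈ {5}; common: ∅.
  x = 4: f ≡ 0 at y ∈ {3}; g ≡ 0 at y ∈ {7}; common: ∅.
  x = 5: f ≡ 0 at y ∈ {2}; g ≡ 0 at y ∈ {4}; common: ∅.
  x = 6: f ≡ 0 at y ∈ {1}; g ≡ 0 at y ∈ {8}; common: ∅.
  x = 7: f ≡ 0 at y ∈ {0}; g ≡ 0 at y ∈ {6}; common: ∅.
  x = 8: f ≡ 0 at y ∈ {10}; g ≡ 0 at y ∈ {1}; common: ∅.
  x = 9: f ≡ 0 at y ∈ {9}; g ≡ 0 at y ∈ {10}; common: ∅.
  x = 10: f ≡ 0 at y ∈ {8}; g ≡ 0 at y ∈ {3}; common: ∅.
Collecting: common zeros = ∅, so the count is 0.
Comparison with the Bézout bound: 0 ≤ 2 = deg(f)·deg(g), as expected for curves with no common component (the affine F_11-count falls short of the bound because intersections may lie at infinity, over extension fields, or carry multiplicity).


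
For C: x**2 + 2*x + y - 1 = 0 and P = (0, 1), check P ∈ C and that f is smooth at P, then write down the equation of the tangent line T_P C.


Tangent line at P: 2*x + y - 1 = 0.

Step 1: f(0, 1) = 0, so P lies on C.
Step 2: partial derivatives
  f_x(x, y) = 2*x + 2, f_y(x, y) = 1.
  f_x(P) = 2, f_y(P) = 1 (gradient nonzero, so P is smooth).
Step 3: tangent line at P: 2·(x − 0) + 1·(y − 1) = 0.
Expanding: 2*x + y - 1 = 0.


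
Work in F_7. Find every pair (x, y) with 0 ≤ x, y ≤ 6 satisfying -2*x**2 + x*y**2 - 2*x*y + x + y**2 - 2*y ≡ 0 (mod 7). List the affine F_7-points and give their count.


Affine F_7-points: {(0, 0), (0, 2), (4, 0), (4, 2)}; count = 4.

For each of the 49 pairs (x, y) ∈ F_7², evaluate f(x, y) mod 7. Record the zeros.
  x = 0: [0↦0, 1↦6, 2↦0, 3↦3, 4↦1, 5↦1, 6↦3]  zeros at y ∈ {0, 2}
  x = 1: [0↦6, 1↦4, 2↦6, 3↦5, 4↦1, 5↦1, 6↦5]  zeros at y ∈ ∅
  x = 2: [0↦1, 1↦5, 2↦1, 3↦3, 4↦4, 5↦4, 6↦3]  zeros at y ∈ ∅
  x = 3: [0↦6, 1↦2, 2↦6, 3↦4, 4↦3, 5↦3, 6↦4]  zeros at y ∈ ∅
  x = 4: [0↦0, 1↦2, 2↦0, 3↦1, 4↦5, 5↦5, 6↦1]  zeros at y ∈ {0, 2}
  x = 5: [0↦4, 1↦5, 2↦4, 3↦1, 4↦3, 5↦3, 6↦1]  zeros at y ∈ ∅
  x = 6: [0↦4, 1↦4, 2↦4, 3↦4, 4↦4, 5↦4, 6↦4]  zeros at y ∈ ∅
Collecting zeros: affine points = {(0, 0), (0, 2), (4, 0), (4, 2)}.
Total count |C(F_7)_aff| = 4.


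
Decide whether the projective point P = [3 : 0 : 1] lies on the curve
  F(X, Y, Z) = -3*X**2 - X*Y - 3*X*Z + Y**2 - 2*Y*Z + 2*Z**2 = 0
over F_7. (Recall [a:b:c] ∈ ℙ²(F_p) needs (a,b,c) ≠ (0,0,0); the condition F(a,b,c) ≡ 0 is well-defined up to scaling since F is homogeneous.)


F(3,0,1) ≡ 1 (mod 7); P is NOT on the curve.

Evaluate F(3, 0, 1) term-by-term (mod 7).
  -3*X**2 ↦ -3·9·1·1 = -27
  -X*Y ↦ -1·3·0·1 = 0
  -3*X*Z ↦ -3·3·1·1 = -9
  Y**2 ↦ 1·1·0·1 = 0
  -2*Y*Z ↦ -2·1·0·1 = 0
  2*Z**2 ↦ 2·1·1·1 = 2
Sum: F(3, 0, 1) = (-27) + (0) + (-9) + (0) + (0) + (2) = -34.
Reducing mod 7: -34 ≡ 1 (mod 7).
Since F(a, b, c) ≡ 1 ≠ 0 (mod 7), P does NOT lie on the curve.


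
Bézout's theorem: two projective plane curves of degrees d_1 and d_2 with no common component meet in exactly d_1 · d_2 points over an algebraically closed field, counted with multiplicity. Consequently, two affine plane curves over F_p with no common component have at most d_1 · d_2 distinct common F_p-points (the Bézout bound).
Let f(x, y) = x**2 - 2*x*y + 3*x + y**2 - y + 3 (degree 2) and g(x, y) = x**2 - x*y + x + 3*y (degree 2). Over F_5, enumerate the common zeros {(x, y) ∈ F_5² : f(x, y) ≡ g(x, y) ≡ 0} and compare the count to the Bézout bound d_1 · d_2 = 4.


Common zeros: ∅; count = 0; Bézout bound = 4.

deg(f) = 2, deg(g) = 2, so Bézout bound = 4.
Scan x ∈ F_5. For each x, list the y ∈ F_5 with f(x, y) ≡ 0 and those with g(x, y) ≡ 0 (mod 5); the common zeros in that column are the intersection.
  x = 0: f ≡ 0 at y ∈ {2, 4}; g ≡ 0 at y ∈ {0}; common: ∅.
  x = 1: f ≡ 0 at y ∈ {1, 2}; g ≡ 0 at y ∈ {4}; common: ∅.
  x = 2: f ≡ 0 at y ∈ ∅; g ≡ 0 at y ∈ {4}; common: ∅.
  x = 3: f ≡ 0 at y ∈ {1}; g ≡ 0 at y ∈ ∅; common: ∅.
  x = 4: f ≡ 0 at y ∈ ∅; g ≡ 0 at y ∈ {0}; common: ∅.
Collecting: common zeros = ∅, so the count is 0.
Comparison with the Bézout bound: 0 ≤ 4 = deg(f)·deg(g), as expected for curves with no common component (the affine F_5-count falls short of the bound because intersections may lie at infinity, over extension fields, or carry multiplicity).


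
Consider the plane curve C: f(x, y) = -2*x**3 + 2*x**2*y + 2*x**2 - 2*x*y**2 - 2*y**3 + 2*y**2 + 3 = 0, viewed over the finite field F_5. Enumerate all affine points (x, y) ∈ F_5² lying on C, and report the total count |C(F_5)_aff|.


Affine F_5-points: {(0, 2), (1, 3), (2, 0), (4, 3)}; count = 4.

For each of the 25 pairs (x, y) ∈ F_5², evaluate f(x, y) mod 5. Record the zeros.
  x = 0: [0↦3, 1↦3, 2↦0, 3↦2, 4↦2]  zeros at y ∈ {2}
  x = 1: [0↦3, 1↦3, 2↦1, 3↦0, 4↦3]  zeros at y ∈ {3}
  x = 2: [0↦0, 1↦4, 2↦2, 3↦2, 4↦2]  zeros at y ∈ {0}
  x = 3: [0↦2, 1↦4, 2↦1, 3↦1, 4↦2]  zeros at y ∈ ∅
  x = 4: [0↦2, 1↦1, 2↦1, 3↦0, 4↦1]  zeros at y ∈ {3}
Collecting zeros: affine points = {(0, 2), (1, 3), (2, 0), (4, 3)}.
Total count |C(F_5)_aff| = 4.


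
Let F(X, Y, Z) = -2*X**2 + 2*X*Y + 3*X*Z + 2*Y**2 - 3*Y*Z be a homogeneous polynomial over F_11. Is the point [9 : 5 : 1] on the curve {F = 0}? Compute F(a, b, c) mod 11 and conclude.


F(9,5,1) ≡ 1 (mod 11); P is NOT on the curve.

Evaluate F(9, 5, 1) term-by-term (mod 11).
  -2*X**2 ↦ -2·81·1·1 = -162
  2*X*Y ↦ 2·9·5·1 = 90
  3*X*Z ↦ 3·9·1·1 = 27
  2*Y**2 ↦ 2·1·25·1 = 50
  -3*Y*Z ↦ -3·1·5·1 = -15
Sum: F(9, 5, 1) = (-162) + (90) + (27) + (50) + (-15) = -10.
Reducing mod 11: -10 ≡ 1 (mod 11).
Since F(a, b, c) ≡ 1 ≠ 0 (mod 11), P does NOT lie on the curve.


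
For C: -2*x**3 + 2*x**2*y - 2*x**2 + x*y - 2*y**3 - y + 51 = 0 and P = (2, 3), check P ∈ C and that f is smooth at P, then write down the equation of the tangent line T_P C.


Tangent line at P: -5*x - 45*y + 145 = 0.

Step 1: f(2, 3) = 0, so P lies on C.
Step 2: partial derivatives
  f_x(x, y) = -6*x**2 + 4*x*y - 4*x + y, f_y(x, y) = 2*x**2 + x - 6*y**2 - 1.
  f_x(P) = -5, f_y(P) = -45 (gradient nonzero, so P is smooth).
Step 3: tangent line at P: -5·(x − 2) + -45·(y − 3) = 0.
Expanding: -5*x - 45*y + 145 = 0.


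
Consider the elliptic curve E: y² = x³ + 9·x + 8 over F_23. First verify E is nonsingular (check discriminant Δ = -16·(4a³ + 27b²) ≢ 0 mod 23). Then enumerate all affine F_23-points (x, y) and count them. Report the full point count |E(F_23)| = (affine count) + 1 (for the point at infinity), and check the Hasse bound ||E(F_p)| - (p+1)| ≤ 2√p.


Affine points = {(0, 10), (0, 13), (1, 8), (1, 15), (3, 4), (3, 19), (4, 4), (4, 19), (6, 5), (6, 18), (7, 0), (9, 6), (9, 17), (11, 9), (11, 14), (12, 2), (12, 21), (14, 7), (14, 16), (16, 4), (16, 19), (19, 0), (20, 0)}; affine count = 23; |E(F_23)| = 24.

Discriminant check: Δ ∝ 4a³ + 27b² = 4·9³ + 27·8² = 4·729 + 27·64 ≡ 21 (mod 23). Nonzero ⇒ E is nonsingular.
For each x ∈ F_23, compute rhs = x³ + 9·x + 8 mod 23, then count y ∈ F_23 with y² ≡ rhs.
  x = 0: rhs = 8, matching y values: 10, 13 (2 points).
  x = 1: rhs = 18, matching y values: 8, 15 (2 points).
  x = 2: rhs = 11, matching y values: none (0 points).
  x = 3: rhs = 16, matching y values: 4, 19 (2 points).
  x = 4: rhs = 16, matching y values: 4, 19 (2 points).
  x = 5: rhs = 17, matching y values: none (0 points).
  x = 6: rhs = 2, matching y values: 5, 18 (2 points).
  x = 7: rhs = 0, matching y values: 0 (1 points).
  x = 8: rhs = 17, matching y values: none (0 points).
  x = 9: rhs = 13, matching y values: 6, 17 (2 points).
  x = 10: rhs = 17, matching y values: none (0 points).
  x = 11: rhs = 12, matching y values: 9, 14 (2 points).
  x = 12: rhs = 4, matching y values: 2, 21 (2 points).
  x = 13: rhs = 22, matching y values: none (0 points).
  x = 14: rhs = 3, matching y values: 7, 16 (2 points).
  x = 15: rhs = 22, matching y values: none (0 points).
  x = 16: rhs = 16, matching y values: 4, 19 (2 points).
  x = 17: rhs = 14, matching y values: none (0 points).
  x = 18: rhs = 22, matching y values: none (0 points).
  x = 19: rhs = 0, matching y values: 0 (1 points).
  x = 20: rhs = 0, matching y values: 0 (1 points).
  x = 21: rhs = 5, matching y values: none (0 points).
  x = 22: rhs = 21, matching y values: none (0 points).
Total affine count: 23.
Full point count |E(F_23)| = 23 + 1 = 24.
Hasse bound: |24 − (23+1)| = |0| = 0 ≤ 2√23 ≈ 9.5917 ✓.
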